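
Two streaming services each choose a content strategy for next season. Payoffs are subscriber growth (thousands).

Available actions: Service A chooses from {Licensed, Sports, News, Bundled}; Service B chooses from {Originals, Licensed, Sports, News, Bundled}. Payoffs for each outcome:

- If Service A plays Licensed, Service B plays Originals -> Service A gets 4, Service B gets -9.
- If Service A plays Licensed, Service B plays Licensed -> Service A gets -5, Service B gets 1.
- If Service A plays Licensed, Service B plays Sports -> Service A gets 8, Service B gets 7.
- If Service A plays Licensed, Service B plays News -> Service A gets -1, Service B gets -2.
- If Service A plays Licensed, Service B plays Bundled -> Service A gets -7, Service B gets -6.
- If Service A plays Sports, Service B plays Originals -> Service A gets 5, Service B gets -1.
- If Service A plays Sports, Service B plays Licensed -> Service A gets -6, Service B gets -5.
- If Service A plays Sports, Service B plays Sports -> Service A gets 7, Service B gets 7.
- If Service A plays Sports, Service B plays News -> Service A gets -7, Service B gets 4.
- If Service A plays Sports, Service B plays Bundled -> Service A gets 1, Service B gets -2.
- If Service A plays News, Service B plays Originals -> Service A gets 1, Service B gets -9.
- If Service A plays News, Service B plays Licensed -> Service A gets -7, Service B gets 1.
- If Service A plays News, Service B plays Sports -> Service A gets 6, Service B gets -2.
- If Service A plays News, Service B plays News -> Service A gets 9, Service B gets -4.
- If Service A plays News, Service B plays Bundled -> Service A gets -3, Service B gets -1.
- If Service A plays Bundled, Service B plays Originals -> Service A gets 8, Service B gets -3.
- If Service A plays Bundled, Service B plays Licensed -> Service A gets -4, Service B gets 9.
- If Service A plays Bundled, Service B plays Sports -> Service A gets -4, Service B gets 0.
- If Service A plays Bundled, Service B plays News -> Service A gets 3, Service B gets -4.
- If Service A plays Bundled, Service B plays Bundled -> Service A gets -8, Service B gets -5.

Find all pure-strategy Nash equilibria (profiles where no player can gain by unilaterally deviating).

Pure-strategy Nash equilibria: (Licensed, Sports), (Bundled, Licensed)

Service A against Originals: payoffs 4, 5, 1, 8 → best response Bundled.
Service A against Licensed: payoffs -5, -6, -7, -4 → best response Bundled.
Service A against Sports: payoffs 8, 7, 6, -4 → best response Licensed.
Service A against News: payoffs -1, -7, 9, 3 → best response News.
Service A against Bundled: payoffs -7, 1, -3, -8 → best response Sports.
Service B against Licensed: payoffs -9, 1, 7, -2, -6 → best response Sports.
Service B against Sports: payoffs -1, -5, 7, 4, -2 → best response Sports.
Service B against News: payoffs -9, 1, -2, -4, -1 → best response Licensed.
Service B against Bundled: payoffs -3, 9, 0, -4, -5 → best response Licensed.
Mutual best responses: (Licensed, Sports); (Bundled, Licensed).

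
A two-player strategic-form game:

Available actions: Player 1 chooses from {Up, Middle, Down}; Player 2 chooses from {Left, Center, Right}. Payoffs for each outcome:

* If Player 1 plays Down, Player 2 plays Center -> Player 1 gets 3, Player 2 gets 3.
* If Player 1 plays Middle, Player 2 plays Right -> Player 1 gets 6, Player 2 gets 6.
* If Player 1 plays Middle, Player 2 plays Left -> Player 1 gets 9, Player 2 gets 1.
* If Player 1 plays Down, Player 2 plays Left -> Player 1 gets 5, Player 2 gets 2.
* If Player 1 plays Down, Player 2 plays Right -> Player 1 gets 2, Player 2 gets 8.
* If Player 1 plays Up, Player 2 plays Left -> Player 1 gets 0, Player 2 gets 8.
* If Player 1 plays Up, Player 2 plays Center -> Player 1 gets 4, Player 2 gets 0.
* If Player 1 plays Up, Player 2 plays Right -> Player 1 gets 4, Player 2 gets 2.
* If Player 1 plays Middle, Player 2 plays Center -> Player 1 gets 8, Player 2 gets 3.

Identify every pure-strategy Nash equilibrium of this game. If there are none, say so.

(Up, Left): Player 1 can switch to Middle (0 → 9). Not NE.
(Up, Center): Player 1 can switch to Middle (4 → 8). Not NE.
(Up, Right): Player 1 can switch to Middle (4 → 6). Not NE.
(Middle, Left): Player 2 can switch to Center (1 → 3). Not NE.
(Middle, Center): Player 2 can switch to Right (3 → 6). Not NE.
(Middle, Right): Player 1 gets 6, best alternative 4; Player 2 gets 6, best alternative 3. No profitable deviation — NE.
(Down, Left): Player 1 can switch to Middle (5 → 9). Not NE.
(Down, Center): Player 1 can switch to Up (3 → 4). Not NE.
(Down, Right): Player 1 can switch to Up (2 → 4). Not NE.

Pure NE: (Middle, Right)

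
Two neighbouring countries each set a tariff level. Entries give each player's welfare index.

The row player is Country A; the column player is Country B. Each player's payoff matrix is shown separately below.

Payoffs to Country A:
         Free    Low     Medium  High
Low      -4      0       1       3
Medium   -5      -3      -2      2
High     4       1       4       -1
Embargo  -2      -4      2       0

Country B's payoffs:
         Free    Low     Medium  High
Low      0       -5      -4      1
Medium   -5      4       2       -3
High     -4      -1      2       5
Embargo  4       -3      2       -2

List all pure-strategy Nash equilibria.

The unique pure-strategy Nash equilibrium is (Low, High).

Country A against Free: payoffs -4, -5, 4, -2 → best response High.
Country A against Low: payoffs 0, -3, 1, -4 → best response High.
Country A against Medium: payoffs 1, -2, 4, 2 → best response High.
Country A against High: payoffs 3, 2, -1, 0 → best response Low.
Country B against Low: payoffs 0, -5, -4, 1 → best response High.
Country B against Medium: payoffs -5, 4, 2, -3 → best response Low.
Country B against High: payoffs -4, -1, 2, 5 → best response High.
Country B against Embargo: payoffs 4, -3, 2, -2 → best response Free.
Mutual best responses: (Low, High).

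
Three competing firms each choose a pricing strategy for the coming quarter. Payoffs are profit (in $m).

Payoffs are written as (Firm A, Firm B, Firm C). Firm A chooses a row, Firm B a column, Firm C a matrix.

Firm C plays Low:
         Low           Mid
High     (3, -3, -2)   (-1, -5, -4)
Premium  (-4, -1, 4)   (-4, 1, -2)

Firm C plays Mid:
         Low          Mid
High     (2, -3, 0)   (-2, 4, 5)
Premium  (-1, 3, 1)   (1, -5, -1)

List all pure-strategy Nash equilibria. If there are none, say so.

This game has no pure Nash equilibrium.

Firm A against (Low, Low): payoffs 3, -4 → best response High.
Firm A against (Low, Mid): payoffs 2, -1 → best response High.
Firm A against (Mid, Low): payoffs -1, -4 → best response High.
Firm A against (Mid, Mid): payoffs -2, 1 → best response Premium.
Firm B against (High, Low): payoffs -3, -5 → best response Low.
Firm B against (High, Mid): payoffs -3, 4 → best response Mid.
Firm B against (Premium, Low): payoffs -1, 1 → best response Mid.
Firm B against (Premium, Mid): payoffs 3, -5 → best response Low.
Firm C against (High, Low): payoffs -2, 0 → best response Mid.
Firm C against (High, Mid): payoffs -4, 5 → best response Mid.
Firm C against (Premium, Low): payoffs 4, 1 → best response Low.
Firm C against (Premium, Mid): payoffs -2, -1 → best response Mid.
No profile is a mutual best response for all players.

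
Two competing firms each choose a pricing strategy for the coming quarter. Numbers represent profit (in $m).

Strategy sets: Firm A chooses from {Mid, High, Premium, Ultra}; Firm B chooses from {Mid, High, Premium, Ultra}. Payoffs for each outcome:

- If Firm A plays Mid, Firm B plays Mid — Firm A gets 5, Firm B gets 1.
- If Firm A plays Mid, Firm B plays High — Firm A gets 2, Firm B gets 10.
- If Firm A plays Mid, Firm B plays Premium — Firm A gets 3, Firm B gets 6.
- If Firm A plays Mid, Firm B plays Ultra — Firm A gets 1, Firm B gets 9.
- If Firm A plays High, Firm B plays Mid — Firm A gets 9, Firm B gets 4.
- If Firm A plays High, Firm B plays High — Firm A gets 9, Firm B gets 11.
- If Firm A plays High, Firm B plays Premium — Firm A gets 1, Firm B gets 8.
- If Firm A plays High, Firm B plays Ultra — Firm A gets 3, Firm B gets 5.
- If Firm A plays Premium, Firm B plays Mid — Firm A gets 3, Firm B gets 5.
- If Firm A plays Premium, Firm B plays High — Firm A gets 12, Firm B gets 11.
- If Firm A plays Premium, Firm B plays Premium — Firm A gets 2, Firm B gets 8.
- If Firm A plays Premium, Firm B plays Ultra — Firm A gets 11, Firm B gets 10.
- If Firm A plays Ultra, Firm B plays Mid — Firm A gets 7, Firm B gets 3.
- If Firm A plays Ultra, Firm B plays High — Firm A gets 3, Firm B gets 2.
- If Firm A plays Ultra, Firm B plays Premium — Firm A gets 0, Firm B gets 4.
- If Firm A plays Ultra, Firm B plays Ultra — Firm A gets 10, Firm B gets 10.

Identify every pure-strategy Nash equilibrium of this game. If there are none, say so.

(Premium, High)

(Mid, Mid): Firm A can switch to High (5 → 9). Not NE.
(Mid, High): Firm A can switch to High (2 → 9). Not NE.
(Mid, Premium): Firm B can switch to High (6 → 10). Not NE.
(Mid, Ultra): Firm A can switch to High (1 → 3). Not NE.
(High, Mid): Firm B can switch to High (4 → 11). Not NE.
(High, High): Firm A can switch to Premium (9 → 12). Not NE.
(High, Premium): Firm A can switch to Mid (1 → 3). Not NE.
(High, Ultra): Firm A can switch to Premium (3 → 11). Not NE.
(Premium, Mid): Firm A can switch to Mid (3 → 5). Not NE.
(Premium, High): Firm A gets 12, best alternative 9; Firm B gets 11, best alternative 10. No profitable deviation — NE.
(Premium, Premium): Firm A can switch to Mid (2 → 3). Not NE.
(Premium, Ultra): Firm B can switch to High (10 → 11). Not NE.
(Ultra, Mid): Firm A can switch to High (7 → 9). Not NE.
(The remaining 3 profiles each have a profitable deviation by the same check.)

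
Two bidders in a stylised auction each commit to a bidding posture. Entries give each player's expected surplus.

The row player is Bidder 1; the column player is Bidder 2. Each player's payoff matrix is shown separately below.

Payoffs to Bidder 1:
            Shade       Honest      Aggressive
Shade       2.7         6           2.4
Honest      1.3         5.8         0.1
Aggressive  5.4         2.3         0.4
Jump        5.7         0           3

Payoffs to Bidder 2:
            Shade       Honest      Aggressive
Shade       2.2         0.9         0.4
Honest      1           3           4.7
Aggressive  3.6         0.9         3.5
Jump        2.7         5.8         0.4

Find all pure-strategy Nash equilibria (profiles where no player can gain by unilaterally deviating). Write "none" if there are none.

This game has no pure Nash equilibrium.

Bidder 1 against Shade: payoffs 2.7, 1.3, 5.4, 5.7 → best response Jump.
Bidder 1 against Honest: payoffs 6, 5.8, 2.3, 0 → best response Shade.
Bidder 1 against Aggressive: payoffs 2.4, 0.1, 0.4, 3 → best response Jump.
Bidder 2 against Shade: payoffs 2.2, 0.9, 0.4 → best response Shade.
Bidder 2 against Honest: payoffs 1, 3, 4.7 → best response Aggressive.
Bidder 2 against Aggressive: payoffs 3.6, 0.9, 3.5 → best response Shade.
Bidder 2 against Jump: payoffs 2.7, 5.8, 0.4 → best response Honest.
No profile is a mutual best response for all players.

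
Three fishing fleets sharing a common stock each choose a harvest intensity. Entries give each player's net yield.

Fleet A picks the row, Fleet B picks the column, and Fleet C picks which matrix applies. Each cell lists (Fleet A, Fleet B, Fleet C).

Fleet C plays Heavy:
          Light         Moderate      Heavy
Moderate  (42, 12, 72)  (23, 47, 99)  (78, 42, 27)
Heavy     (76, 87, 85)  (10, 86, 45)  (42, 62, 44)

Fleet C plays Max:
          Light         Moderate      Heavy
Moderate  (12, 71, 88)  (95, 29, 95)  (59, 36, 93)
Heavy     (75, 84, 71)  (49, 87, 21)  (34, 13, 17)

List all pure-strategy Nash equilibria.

Pure-strategy Nash equilibria: (Moderate, Moderate, Heavy) and (Heavy, Light, Heavy)

Fleet A against (Light, Heavy): payoffs 42, 76 → best response Heavy.
Fleet A against (Light, Max): payoffs 12, 75 → best response Heavy.
Fleet A against (Moderate, Heavy): payoffs 23, 10 → best response Moderate.
Fleet A against (Moderate, Max): payoffs 95, 49 → best response Moderate.
Fleet A against (Heavy, Heavy): payoffs 78, 42 → best response Moderate.
Fleet A against (Heavy, Max): payoffs 59, 34 → best response Moderate.
Fleet B against (Moderate, Heavy): payoffs 12, 47, 42 → best response Moderate.
Fleet B against (Moderate, Max): payoffs 71, 29, 36 → best response Light.
Fleet B against (Heavy, Heavy): payoffs 87, 86, 62 → best response Light.
Fleet B against (Heavy, Max): payoffs 84, 87, 13 → best response Moderate.
Fleet C against (Moderate, Light): payoffs 72, 88 → best response Max.
Fleet C against (Moderate, Moderate): payoffs 99, 95 → best response Heavy.
Fleet C against (Moderate, Heavy): payoffs 27, 93 → best response Max.
Fleet C against (Heavy, Light): payoffs 85, 71 → best response Heavy.
Fleet C against (Heavy, Moderate): payoffs 45, 21 → best response Heavy.
Fleet C against (Heavy, Heavy): payoffs 44, 17 → best response Heavy.
Mutual best responses: (Moderate, Moderate, Heavy); (Heavy, Light, Heavy).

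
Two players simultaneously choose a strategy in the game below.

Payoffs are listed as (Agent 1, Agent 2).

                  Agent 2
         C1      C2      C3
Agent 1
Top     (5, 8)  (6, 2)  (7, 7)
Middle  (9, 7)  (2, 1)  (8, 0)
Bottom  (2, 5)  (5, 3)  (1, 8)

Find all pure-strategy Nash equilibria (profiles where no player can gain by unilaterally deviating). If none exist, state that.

(Top, C1): Agent 1 can switch to Middle (5 → 9). Not NE.
(Top, C2): Agent 2 can switch to C1 (2 → 8). Not NE.
(Top, C3): Agent 1 can switch to Middle (7 → 8). Not NE.
(Middle, C1): Agent 1 gets 9, best alternative 5; Agent 2 gets 7, best alternative 1. No profitable deviation — NE.
(Middle, C2): Agent 1 can switch to Top (2 → 6). Not NE.
(Middle, C3): Agent 2 can switch to C1 (0 → 7). Not NE.
(Bottom, C1): Agent 1 can switch to Top (2 → 5). Not NE.
(The remaining 2 profiles each have a profitable deviation by the same check.)

(Middle, C1)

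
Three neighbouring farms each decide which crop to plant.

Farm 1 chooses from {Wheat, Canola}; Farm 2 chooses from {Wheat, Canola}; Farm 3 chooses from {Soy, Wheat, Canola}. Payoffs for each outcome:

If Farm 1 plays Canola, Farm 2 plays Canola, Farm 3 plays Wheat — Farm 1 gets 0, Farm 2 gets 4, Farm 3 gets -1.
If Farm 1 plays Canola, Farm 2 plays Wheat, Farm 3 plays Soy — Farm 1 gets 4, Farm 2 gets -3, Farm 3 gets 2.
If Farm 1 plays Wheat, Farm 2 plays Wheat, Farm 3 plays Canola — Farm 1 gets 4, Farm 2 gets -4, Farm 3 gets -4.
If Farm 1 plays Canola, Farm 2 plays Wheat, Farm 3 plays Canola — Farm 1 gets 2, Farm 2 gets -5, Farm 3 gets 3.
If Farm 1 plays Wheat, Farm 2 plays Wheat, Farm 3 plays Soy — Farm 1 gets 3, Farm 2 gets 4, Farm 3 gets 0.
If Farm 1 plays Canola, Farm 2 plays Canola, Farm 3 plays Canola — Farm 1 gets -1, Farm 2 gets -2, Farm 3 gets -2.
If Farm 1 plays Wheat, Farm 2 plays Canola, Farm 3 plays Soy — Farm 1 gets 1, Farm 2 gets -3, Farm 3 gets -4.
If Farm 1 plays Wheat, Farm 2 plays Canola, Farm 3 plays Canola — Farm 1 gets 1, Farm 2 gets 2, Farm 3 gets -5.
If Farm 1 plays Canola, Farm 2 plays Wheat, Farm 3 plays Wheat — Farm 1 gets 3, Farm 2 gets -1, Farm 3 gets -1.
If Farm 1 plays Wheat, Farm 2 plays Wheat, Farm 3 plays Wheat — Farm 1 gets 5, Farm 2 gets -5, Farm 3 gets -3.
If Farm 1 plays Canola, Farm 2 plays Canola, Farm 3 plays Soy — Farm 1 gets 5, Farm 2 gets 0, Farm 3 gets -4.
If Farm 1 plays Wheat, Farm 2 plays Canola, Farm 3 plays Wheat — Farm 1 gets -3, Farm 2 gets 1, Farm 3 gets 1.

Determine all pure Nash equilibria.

Farm 1 against (Wheat, Soy): payoffs 3, 4 → best response Canola.
Farm 1 against (Wheat, Wheat): payoffs 5, 3 → best response Wheat.
Farm 1 against (Wheat, Canola): payoffs 4, 2 → best response Wheat.
Farm 1 against (Canola, Soy): payoffs 1, 5 → best response Canola.
Farm 1 against (Canola, Wheat): payoffs -3, 0 → best response Canola.
Farm 1 against (Canola, Canola): payoffs 1, -1 → best response Wheat.
Farm 2 against (Wheat, Soy): payoffs 4, -3 → best response Wheat.
Farm 2 against (Wheat, Wheat): payoffs -5, 1 → best response Canola.
Farm 2 against (Wheat, Canola): payoffs -4, 2 → best response Canola.
Farm 2 against (Canola, Soy): payoffs -3, 0 → best response Canola.
Farm 2 against (Canola, Wheat): payoffs -1, 4 → best response Canola.
Farm 2 against (Canola, Canola): payoffs -5, -2 → best response Canola.
Farm 3 against (Wheat, Wheat): payoffs 0, -3, -4 → best response Soy.
Farm 3 against (Wheat, Canola): payoffs -4, 1, -5 → best response Wheat.
Farm 3 against (Canola, Wheat): payoffs 2, -1, 3 → best response Canola.
Farm 3 against (Canola, Canola): payoffs -4, -1, -2 → best response Wheat.
Mutual best responses: (Canola, Canola, Wheat).

Pure NE: (Canola, Canola, Wheat)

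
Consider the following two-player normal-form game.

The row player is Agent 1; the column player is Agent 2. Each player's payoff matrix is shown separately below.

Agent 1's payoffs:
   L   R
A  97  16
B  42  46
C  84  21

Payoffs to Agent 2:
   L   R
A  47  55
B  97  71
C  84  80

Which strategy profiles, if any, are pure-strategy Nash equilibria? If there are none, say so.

Agent 1 against L: payoffs 97, 42, 84 → best response A.
Agent 1 against R: payoffs 16, 46, 21 → best response B.
Agent 2 against A: payoffs 47, 55 → best response R.
Agent 2 against B: payoffs 97, 71 → best response L.
Agent 2 against C: payoffs 84, 80 → best response L.
No profile is a mutual best response for all players.

There is no pure-strategy Nash equilibrium.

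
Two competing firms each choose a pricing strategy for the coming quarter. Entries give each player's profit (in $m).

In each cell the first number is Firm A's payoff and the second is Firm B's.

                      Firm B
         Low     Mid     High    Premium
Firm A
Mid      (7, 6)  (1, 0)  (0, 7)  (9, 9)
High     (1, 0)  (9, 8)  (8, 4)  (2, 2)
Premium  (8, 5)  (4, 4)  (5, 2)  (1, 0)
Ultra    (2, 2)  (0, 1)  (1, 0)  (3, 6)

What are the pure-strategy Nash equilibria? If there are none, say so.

(Mid, Premium); (High, Mid); (Premium, Low)

Firm A against Low: payoffs 7, 1, 8, 2 → best response Premium.
Firm A against Mid: payoffs 1, 9, 4, 0 → best response High.
Firm A against High: payoffs 0, 8, 5, 1 → best response High.
Firm A against Premium: payoffs 9, 2, 1, 3 → best response Mid.
Firm B against Mid: payoffs 6, 0, 7, 9 → best response Premium.
Firm B against High: payoffs 0, 8, 4, 2 → best response Mid.
Firm B against Premium: payoffs 5, 4, 2, 0 → best response Low.
Firm B against Ultra: payoffs 2, 1, 0, 6 → best response Premium.
Mutual best responses: (Mid, Premium); (High, Mid); (Premium, Low).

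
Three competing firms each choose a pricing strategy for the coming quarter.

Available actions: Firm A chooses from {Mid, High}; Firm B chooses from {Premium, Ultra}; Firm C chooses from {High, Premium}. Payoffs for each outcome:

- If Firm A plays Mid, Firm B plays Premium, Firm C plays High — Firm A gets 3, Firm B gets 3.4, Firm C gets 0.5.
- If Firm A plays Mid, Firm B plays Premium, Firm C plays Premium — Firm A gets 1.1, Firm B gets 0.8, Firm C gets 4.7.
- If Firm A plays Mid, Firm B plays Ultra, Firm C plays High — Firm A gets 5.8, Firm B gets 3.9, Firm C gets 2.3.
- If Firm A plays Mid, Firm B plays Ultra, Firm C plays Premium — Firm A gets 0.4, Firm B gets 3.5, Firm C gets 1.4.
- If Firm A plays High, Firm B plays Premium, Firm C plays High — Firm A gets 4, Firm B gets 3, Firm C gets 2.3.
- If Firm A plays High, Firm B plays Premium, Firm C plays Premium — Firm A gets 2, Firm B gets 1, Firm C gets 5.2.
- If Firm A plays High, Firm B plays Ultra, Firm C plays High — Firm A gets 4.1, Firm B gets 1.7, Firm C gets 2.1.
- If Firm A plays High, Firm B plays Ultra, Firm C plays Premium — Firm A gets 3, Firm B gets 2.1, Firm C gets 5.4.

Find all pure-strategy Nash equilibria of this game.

(Mid, Ultra, High), (High, Ultra, Premium)

Check each profile: it is a Nash equilibrium iff no player can strictly gain by switching unilaterally.
(Mid, Premium, High): Firm A can switch to High (3 → 4). Not NE.
(Mid, Premium, Premium): Firm A can switch to High (1.1 → 2). Not NE.
(Mid, Ultra, High): Firm A gets 5.8, best alternative 4.1; Firm B gets 3.9, best alternative 3.4; Firm C gets 2.3, best alternative 1.4. No profitable deviation — NE.
(Mid, Ultra, Premium): Firm A can switch to High (0.4 → 3). Not NE.
(High, Premium, High): Firm C can switch to Premium (2.3 → 5.2). Not NE.
(High, Premium, Premium): Firm B can switch to Ultra (1 → 2.1). Not NE.
(High, Ultra, High): Firm A can switch to Mid (4.1 → 5.8). Not NE.
(High, Ultra, Premium): Firm A gets 3, best alternative 0.4; Firm B gets 2.1, best alternative 1; Firm C gets 5.4, best alternative 2.1. No profitable deviation — NE.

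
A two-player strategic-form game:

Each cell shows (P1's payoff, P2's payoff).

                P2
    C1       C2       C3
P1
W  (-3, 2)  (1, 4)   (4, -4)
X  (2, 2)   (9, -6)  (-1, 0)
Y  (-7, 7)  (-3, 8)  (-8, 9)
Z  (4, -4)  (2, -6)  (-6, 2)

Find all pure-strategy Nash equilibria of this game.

P1 against C1: payoffs -3, 2, -7, 4 → best response Z.
P1 against C2: payoffs 1, 9, -3, 2 → best response X.
P1 against C3: payoffs 4, -1, -8, -6 → best response W.
P2 against W: payoffs 2, 4, -4 → best response C2.
P2 against X: payoffs 2, -6, 0 → best response C1.
P2 against Y: payoffs 7, 8, 9 → best response C3.
P2 against Z: payoffs -4, -6, 2 → best response C3.
No profile is a mutual best response for all players.

There is no pure-strategy Nash equilibrium.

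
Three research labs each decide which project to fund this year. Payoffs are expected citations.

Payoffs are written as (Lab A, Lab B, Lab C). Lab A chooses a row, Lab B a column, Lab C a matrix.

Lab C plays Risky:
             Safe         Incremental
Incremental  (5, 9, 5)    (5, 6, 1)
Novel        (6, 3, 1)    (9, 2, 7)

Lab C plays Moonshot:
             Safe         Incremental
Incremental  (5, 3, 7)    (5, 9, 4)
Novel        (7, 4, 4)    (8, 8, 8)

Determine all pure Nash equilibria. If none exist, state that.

(Novel, Incremental, Moonshot)

(Incremental, Safe, Risky): Lab A can switch to Novel (5 → 6). Not NE.
(Incremental, Safe, Moonshot): Lab A can switch to Novel (5 → 7). Not NE.
(Incremental, Incremental, Risky): Lab A can switch to Novel (5 → 9). Not NE.
(Incremental, Incremental, Moonshot): Lab A can switch to Novel (5 → 8). Not NE.
(Novel, Safe, Risky): Lab C can switch to Moonshot (1 → 4). Not NE.
(Novel, Safe, Moonshot): Lab B can switch to Incremental (4 → 8). Not NE.
(Novel, Incremental, Risky): Lab B can switch to Safe (2 → 3). Not NE.
(Novel, Incremental, Moonshot): Lab A gets 8, best alternative 5; Lab B gets 8, best alternative 4; Lab C gets 8, best alternative 7. No profitable deviation — NE.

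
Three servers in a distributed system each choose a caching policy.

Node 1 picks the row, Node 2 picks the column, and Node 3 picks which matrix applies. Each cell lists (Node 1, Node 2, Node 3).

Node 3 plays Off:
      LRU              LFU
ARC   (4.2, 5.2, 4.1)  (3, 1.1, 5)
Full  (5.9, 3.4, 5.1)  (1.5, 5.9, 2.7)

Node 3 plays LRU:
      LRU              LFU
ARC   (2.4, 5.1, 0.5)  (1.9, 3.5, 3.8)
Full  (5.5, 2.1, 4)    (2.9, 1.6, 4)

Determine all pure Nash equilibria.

No pure-strategy Nash equilibrium.

Node 1 against (LRU, Off): payoffs 4.2, 5.9 → best response Full.
Node 1 against (LRU, LRU): payoffs 2.4, 5.5 → best response Full.
Node 1 against (LFU, Off): payoffs 3, 1.5 → best response ARC.
Node 1 against (LFU, LRU): payoffs 1.9, 2.9 → best response Full.
Node 2 against (ARC, Off): payoffs 5.2, 1.1 → best response LRU.
Node 2 against (ARC, LRU): payoffs 5.1, 3.5 → best response LRU.
Node 2 against (Full, Off): payoffs 3.4, 5.9 → best response LFU.
Node 2 against (Full, LRU): payoffs 2.1, 1.6 → best response LRU.
Node 3 against (ARC, LRU): payoffs 4.1, 0.5 → best response Off.
Node 3 against (ARC, LFU): payoffs 5, 3.8 → best response Off.
Node 3 against (Full, LRU): payoffs 5.1, 4 → best response Off.
Node 3 against (Full, LFU): payoffs 2.7, 4 → best response LRU.
No profile is a mutual best response for all players.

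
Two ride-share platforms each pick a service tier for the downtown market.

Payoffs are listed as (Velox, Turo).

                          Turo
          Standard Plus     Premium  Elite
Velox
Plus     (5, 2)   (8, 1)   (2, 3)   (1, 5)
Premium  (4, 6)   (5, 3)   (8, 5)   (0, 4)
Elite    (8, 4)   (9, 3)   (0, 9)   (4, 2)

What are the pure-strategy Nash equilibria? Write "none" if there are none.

No pure-strategy Nash equilibrium.

For each player, find the best response to each opponent profile; mutual best responses are the pure NE.
Velox against Standard: payoffs 5, 4, 8 → best response Elite.
Velox against Plus: payoffs 8, 5, 9 → best response Elite.
Velox against Premium: payoffs 2, 8, 0 → best response Premium.
Velox against Elite: payoffs 1, 0, 4 → best response Elite.
Turo against Plus: payoffs 2, 1, 3, 5 → best response Elite.
Turo against Premium: payoffs 6, 3, 5, 4 → best response Standard.
Turo against Elite: payoffs 4, 3, 9, 2 → best response Premium.
No profile is a mutual best response for all players.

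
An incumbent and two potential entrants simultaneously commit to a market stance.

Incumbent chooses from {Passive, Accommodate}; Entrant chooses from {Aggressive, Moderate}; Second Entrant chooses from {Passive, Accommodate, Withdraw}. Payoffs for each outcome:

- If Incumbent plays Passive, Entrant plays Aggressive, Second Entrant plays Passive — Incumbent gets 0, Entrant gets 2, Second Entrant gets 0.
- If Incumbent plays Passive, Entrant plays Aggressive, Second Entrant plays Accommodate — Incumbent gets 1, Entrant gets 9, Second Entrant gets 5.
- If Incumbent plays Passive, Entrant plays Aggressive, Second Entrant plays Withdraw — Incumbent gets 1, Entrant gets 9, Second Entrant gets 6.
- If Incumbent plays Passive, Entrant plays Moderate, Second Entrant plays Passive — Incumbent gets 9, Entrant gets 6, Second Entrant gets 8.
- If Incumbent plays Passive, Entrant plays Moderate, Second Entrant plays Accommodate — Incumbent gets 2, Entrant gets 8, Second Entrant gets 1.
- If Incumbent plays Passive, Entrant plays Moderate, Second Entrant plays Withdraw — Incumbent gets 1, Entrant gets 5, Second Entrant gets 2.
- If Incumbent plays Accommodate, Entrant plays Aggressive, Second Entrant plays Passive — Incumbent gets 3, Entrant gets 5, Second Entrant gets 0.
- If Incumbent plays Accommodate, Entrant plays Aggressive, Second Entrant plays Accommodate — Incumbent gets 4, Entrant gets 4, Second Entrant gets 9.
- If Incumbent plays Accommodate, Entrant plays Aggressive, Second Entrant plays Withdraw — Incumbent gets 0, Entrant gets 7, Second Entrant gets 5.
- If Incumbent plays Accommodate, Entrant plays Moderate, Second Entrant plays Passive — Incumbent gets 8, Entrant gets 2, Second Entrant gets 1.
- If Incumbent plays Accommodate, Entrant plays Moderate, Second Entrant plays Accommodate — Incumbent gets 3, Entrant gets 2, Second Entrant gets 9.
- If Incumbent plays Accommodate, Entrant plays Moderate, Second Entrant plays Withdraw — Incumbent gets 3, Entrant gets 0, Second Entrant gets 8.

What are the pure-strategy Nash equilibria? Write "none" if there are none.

Mark each player's best response to every combination of opponents' strategies; a profile where every player is best-responding is a pure Nash equilibrium.
Incumbent against (Aggressive, Passive): payoffs 0, 3 → best response Accommodate.
Incumbent against (Aggressive, Accommodate): payoffs 1, 4 → best response Accommodate.
Incumbent against (Aggressive, Withdraw): payoffs 1, 0 → best response Passive.
Incumbent against (Moderate, Passive): payoffs 9, 8 → best response Passive.
Incumbent against (Moderate, Accommodate): payoffs 2, 3 → best response Accommodate.
Incumbent against (Moderate, Withdraw): payoffs 1, 3 → best response Accommodate.
Entrant against (Passive, Passive): payoffs 2, 6 → best response Moderate.
Entrant against (Passive, Accommodate): payoffs 9, 8 → best response Aggressive.
Entrant against (Passive, Withdraw): payoffs 9, 5 → best response Aggressive.
Entrant against (Accommodate, Passive): payoffs 5, 2 → best response Aggressive.
Entrant against (Accommodate, Accommodate): payoffs 4, 2 → best response Aggressive.
Entrant against (Accommodate, Withdraw): payoffs 7, 0 → best response Aggressive.
Second Entrant against (Passive, Aggressive): payoffs 0, 5, 6 → best response Withdraw.
Second Entrant against (Passive, Moderate): payoffs 8, 1, 2 → best response Passive.
Second Entrant against (Accommodate, Aggressive): payoffs 0, 9, 5 → best response Accommodate.
Second Entrant against (Accommodate, Moderate): payoffs 1, 9, 8 → best response Accommodate.
Mutual best responses: (Passive, Aggressive, Withdraw); (Passive, Moderate, Passive); (Accommodate, Aggressive, Accommodate).

Pure-strategy Nash equilibria: (Passive, Aggressive, Withdraw), (Passive, Moderate, Passive), (Accommodate, Aggressive, Accommodate)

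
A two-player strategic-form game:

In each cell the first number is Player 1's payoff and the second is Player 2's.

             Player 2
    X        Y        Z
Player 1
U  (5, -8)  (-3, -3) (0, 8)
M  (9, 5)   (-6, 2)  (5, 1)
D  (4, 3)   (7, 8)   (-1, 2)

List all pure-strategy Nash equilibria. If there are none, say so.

Pure-strategy Nash equilibria: (M, X), (D, Y)

Check each profile: it is a Nash equilibrium iff no player can strictly gain by switching unilaterally.
(U, X): Player 1 can switch to M (5 → 9). Not NE.
(U, Y): Player 1 can switch to D (-3 → 7). Not NE.
(U, Z): Player 1 can switch to M (0 → 5). Not NE.
(M, X): Player 1 gets 9, best alternative 5; Player 2 gets 5, best alternative 2. No profitable deviation — NE.
(M, Y): Player 1 can switch to U (-6 → -3). Not NE.
(M, Z): Player 2 can switch to X (1 → 5). Not NE.
(D, X): Player 1 can switch to U (4 → 5). Not NE.
(D, Y): Player 1 gets 7, best alternative -3; Player 2 gets 8, best alternative 3. No profitable deviation — NE.
(D, Z): Player 1 can switch to U (-1 → 0). Not NE.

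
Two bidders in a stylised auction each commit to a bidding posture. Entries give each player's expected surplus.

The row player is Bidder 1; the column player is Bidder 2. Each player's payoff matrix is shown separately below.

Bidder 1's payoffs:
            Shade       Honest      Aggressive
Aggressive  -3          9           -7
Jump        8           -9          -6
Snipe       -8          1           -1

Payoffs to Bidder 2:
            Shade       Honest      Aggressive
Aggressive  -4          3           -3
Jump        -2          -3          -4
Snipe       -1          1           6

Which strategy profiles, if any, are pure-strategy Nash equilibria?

(Aggressive, Shade): Bidder 1 can switch to Jump (-3 → 8). Not NE.
(Aggressive, Honest): Bidder 1 gets 9, best alternative 1; Bidder 2 gets 3, best alternative -3. No profitable deviation — NE.
(Aggressive, Aggressive): Bidder 1 can switch to Jump (-7 → -6). Not NE.
(Jump, Shade): Bidder 1 gets 8, best alternative -3; Bidder 2 gets -2, best alternative -3. No profitable deviation — NE.
(Jump, Honest): Bidder 1 can switch to Aggressive (-9 → 9). Not NE.
(Jump, Aggressive): Bidder 1 can switch to Snipe (-6 → -1). Not NE.
(Snipe, Shade): Bidder 1 can switch to Aggressive (-8 → -3). Not NE.
(Snipe, Honest): Bidder 1 can switch to Aggressive (1 → 9). Not NE.
(Snipe, Aggressive): Bidder 1 gets -1, best alternative -6; Bidder 2 gets 6, best alternative 1. No profitable deviation — NE.

The pure Nash equilibria are (Aggressive, Honest), (Jump, Shade), (Snipe, Aggressive).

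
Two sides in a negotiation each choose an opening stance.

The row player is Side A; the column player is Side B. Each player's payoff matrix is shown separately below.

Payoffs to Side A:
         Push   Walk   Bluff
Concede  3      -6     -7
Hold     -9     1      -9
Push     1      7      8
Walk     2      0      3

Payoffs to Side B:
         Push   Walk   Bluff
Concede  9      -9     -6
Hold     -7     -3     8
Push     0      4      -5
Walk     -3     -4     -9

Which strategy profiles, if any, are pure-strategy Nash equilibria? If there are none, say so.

(Concede, Push) and (Push, Walk)

Mark each player's best response to every combination of opponents' strategies; a profile where every player is best-responding is a pure Nash equilibrium.
Side A against Push: payoffs 3, -9, 1, 2 → best response Concede.
Side A against Walk: payoffs -6, 1, 7, 0 → best response Push.
Side A against Bluff: payoffs -7, -9, 8, 3 → best response Push.
Side B against Concede: payoffs 9, -9, -6 → best response Push.
Side B against Hold: payoffs -7, -3, 8 → best response Bluff.
Side B against Push: payoffs 0, 4, -5 → best response Walk.
Side B against Walk: payoffs -3, -4, -9 → best response Push.
Mutual best responses: (Concede, Push); (Push, Walk).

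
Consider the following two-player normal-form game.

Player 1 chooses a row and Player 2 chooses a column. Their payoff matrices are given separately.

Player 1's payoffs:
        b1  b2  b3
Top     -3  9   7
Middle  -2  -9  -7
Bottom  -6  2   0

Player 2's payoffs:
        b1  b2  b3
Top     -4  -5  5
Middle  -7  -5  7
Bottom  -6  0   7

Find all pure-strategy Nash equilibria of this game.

(Top, b3)

Player 1 against b1: payoffs -3, -2, -6 → best response Middle.
Player 1 against b2: payoffs 9, -9, 2 → best response Top.
Player 1 against b3: payoffs 7, -7, 0 → best response Top.
Player 2 against Top: payoffs -4, -5, 5 → best response b3.
Player 2 against Middle: payoffs -7, -5, 7 → best response b3.
Player 2 against Bottom: payoffs -6, 0, 7 → best response b3.
Mutual best responses: (Top, b3).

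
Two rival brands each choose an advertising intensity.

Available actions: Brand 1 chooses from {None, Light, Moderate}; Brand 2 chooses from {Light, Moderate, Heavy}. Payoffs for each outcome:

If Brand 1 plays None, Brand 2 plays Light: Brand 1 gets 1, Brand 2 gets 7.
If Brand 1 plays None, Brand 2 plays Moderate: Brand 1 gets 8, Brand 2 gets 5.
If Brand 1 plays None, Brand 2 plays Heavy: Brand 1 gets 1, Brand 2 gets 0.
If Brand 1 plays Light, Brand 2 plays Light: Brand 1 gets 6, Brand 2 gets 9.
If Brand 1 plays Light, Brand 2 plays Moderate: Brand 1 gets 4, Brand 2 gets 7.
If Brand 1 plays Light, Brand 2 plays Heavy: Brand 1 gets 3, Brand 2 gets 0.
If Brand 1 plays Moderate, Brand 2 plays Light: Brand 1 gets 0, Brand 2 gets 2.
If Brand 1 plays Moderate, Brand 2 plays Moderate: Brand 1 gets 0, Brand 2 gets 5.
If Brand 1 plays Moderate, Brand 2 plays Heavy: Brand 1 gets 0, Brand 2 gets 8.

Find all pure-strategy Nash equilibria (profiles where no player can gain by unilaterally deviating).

For each strategy profile, look for a profitable unilateral deviation.
(None, Light): Brand 1 can switch to Light (1 → 6). Not NE.
(None, Moderate): Brand 2 can switch to Light (5 → 7). Not NE.
(None, Heavy): Brand 1 can switch to Light (1 → 3). Not NE.
(Light, Light): Brand 1 gets 6, best alternative 1; Brand 2 gets 9, best alternative 7. No profitable deviation — NE.
(Light, Moderate): Brand 1 can switch to None (4 → 8). Not NE.
(Light, Heavy): Brand 2 can switch to Light (0 → 9). Not NE.
(Moderate, Light): Brand 1 can switch to None (0 → 1). Not NE.
(Moderate, Moderate): Brand 1 can switch to None (0 → 8). Not NE.
(Moderate, Heavy): Brand 1 can switch to None (0 → 1). Not NE.

The unique pure-strategy Nash equilibrium is (Light, Light).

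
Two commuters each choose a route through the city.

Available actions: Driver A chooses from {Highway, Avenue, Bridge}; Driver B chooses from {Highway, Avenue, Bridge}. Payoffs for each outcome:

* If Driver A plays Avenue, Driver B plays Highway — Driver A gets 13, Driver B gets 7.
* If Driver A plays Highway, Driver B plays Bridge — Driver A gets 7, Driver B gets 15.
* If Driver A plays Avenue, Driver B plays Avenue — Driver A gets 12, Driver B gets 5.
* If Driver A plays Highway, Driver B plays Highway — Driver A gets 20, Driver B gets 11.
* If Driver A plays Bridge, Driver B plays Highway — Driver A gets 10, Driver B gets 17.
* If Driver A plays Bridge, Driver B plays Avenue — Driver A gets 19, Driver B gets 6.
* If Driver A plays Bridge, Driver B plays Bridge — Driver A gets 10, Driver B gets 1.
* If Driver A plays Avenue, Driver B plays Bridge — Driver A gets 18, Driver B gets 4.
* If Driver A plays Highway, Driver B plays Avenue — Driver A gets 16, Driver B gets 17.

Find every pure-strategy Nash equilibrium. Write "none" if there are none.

No pure-strategy Nash equilibrium.

(Highway, Highway): Driver B can switch to Avenue (11 → 17). Not NE.
(Highway, Avenue): Driver A can switch to Bridge (16 → 19). Not NE.
(Highway, Bridge): Driver A can switch to Avenue (7 → 18). Not NE.
(Avenue, Highway): Driver A can switch to Highway (13 → 20). Not NE.
(Avenue, Avenue): Driver A can switch to Highway (12 → 16). Not NE.
(Avenue, Bridge): Driver B can switch to Highway (4 → 7). Not NE.
(Bridge, Highway): Driver A can switch to Highway (10 → 20). Not NE.
(Bridge, Avenue): Driver B can switch to Highway (6 → 17). Not NE.
(The remaining 1 profile has a profitable deviation by the same check.)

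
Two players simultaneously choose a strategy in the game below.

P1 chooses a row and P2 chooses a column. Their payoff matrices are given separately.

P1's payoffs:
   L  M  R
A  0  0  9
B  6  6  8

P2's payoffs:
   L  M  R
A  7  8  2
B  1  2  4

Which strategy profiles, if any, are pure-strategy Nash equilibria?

(A, L): P1 can switch to B (0 → 6). Not NE.
(A, M): P1 can switch to B (0 → 6). Not NE.
(A, R): P2 can switch to L (2 → 7). Not NE.
(B, L): P2 can switch to M (1 → 2). Not NE.
(B, M): P2 can switch to R (2 → 4). Not NE.
(B, R): P1 can switch to A (8 → 9). Not NE.

There is no pure-strategy Nash equilibrium.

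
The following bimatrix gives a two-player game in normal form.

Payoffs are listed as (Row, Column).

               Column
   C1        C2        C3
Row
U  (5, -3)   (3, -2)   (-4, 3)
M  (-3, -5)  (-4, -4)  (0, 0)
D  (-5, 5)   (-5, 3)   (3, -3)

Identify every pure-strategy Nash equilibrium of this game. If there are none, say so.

For each player, find the best response to each opponent profile; mutual best responses are the pure NE.
Row against C1: payoffs 5, -3, -5 → best response U.
Row against C2: payoffs 3, -4, -5 → best response U.
Row against C3: payoffs -4, 0, 3 → best response D.
Column against U: payoffs -3, -2, 3 → best response C3.
Column against M: payoffs -5, -4, 0 → best response C3.
Column against D: payoffs 5, 3, -3 → best response C1.
No profile is a mutual best response for all players.

This game has no pure Nash equilibrium.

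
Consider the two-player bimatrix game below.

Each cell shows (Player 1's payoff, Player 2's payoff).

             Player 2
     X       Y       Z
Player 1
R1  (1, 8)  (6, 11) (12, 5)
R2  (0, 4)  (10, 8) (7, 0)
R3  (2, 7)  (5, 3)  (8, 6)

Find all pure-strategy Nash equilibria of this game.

Player 1 against X: payoffs 1, 0, 2 → best response R3.
Player 1 against Y: payoffs 6, 10, 5 → best response R2.
Player 1 against Z: payoffs 12, 7, 8 → best response R1.
Player 2 against R1: payoffs 8, 11, 5 → best response Y.
Player 2 against R2: payoffs 4, 8, 0 → best response Y.
Player 2 against R3: payoffs 7, 3, 6 → best response X.
Mutual best responses: (R2, Y); (R3, X).

(R2, Y); (R3, X)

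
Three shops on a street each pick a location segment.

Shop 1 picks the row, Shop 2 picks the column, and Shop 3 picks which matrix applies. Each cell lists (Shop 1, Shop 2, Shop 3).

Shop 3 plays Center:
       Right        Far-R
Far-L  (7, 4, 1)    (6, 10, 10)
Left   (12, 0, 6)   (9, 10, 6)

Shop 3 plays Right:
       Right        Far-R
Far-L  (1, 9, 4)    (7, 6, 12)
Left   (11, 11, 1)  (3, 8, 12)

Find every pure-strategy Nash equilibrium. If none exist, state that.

There is no pure-strategy Nash equilibrium.

Shop 1 against (Right, Center): payoffs 7, 12 → best response Left.
Shop 1 against (Right, Right): payoffs 1, 11 → best response Left.
Shop 1 against (Far-R, Center): payoffs 6, 9 → best response Left.
Shop 1 against (Far-R, Right): payoffs 7, 3 → best response Far-L.
Shop 2 against (Far-L, Center): payoffs 4, 10 → best response Far-R.
Shop 2 against (Far-L, Right): payoffs 9, 6 → best response Right.
Shop 2 against (Left, Center): payoffs 0, 10 → best response Far-R.
Shop 2 against (Left, Right): payoffs 11, 8 → best response Right.
Shop 3 against (Far-L, Right): payoffs 1, 4 → best response Right.
Shop 3 against (Far-L, Far-R): payoffs 10, 12 → best response Right.
Shop 3 against (Left, Right): payoffs 6, 1 → best response Center.
Shop 3 against (Left, Far-R): payoffs 6, 12 → best response Right.
No profile is a mutual best response for all players.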